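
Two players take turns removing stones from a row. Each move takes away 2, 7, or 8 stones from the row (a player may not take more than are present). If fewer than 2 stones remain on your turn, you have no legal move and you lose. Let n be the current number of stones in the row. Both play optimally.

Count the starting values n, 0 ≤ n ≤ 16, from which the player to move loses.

Build the W/L table. Terminal = L. A non-terminal position is W if it has a move to some L; otherwise it is L.
n=0: no move → L
n=1: no move → L
n=2: reaches L-position 0 → W
n=3: reaches L-position 1 → W
n=4: only reaches 2(W), which is W → L
n=5: only reaches 3(W), which is W → L
n=6: reaches L-position 4 → W
n=7: reaches L-position 5 → W
n=8: reaches L-position 1 → W
n=9: reaches L-position 1 → W
n=10: only reaches 8(W), 3(W), 2(W), all W → L
n=11: reaches L-position 4 → W
n=12: reaches L-position 10 → W
n=13: reaches L-position 5 → W
n=14: only reaches 12(W), 7(W), 6(W), all W → L
n=15: only reaches 13(W), 8(W), 7(W), all W → L
n=16: reaches L-position 14 → W
L entries with 0 ≤ n ≤ 16: n = 0, 1, 4, 5, 10, 14, 15; that makes 7.

7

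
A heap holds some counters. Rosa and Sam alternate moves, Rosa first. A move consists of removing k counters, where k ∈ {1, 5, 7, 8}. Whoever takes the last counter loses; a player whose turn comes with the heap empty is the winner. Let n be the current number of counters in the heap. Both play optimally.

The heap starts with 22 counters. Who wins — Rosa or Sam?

Work bottom-up. With no move the player to move wins. Otherwise the position is W if at least one move leads to an L position for the opponent, and L if every move leads to a W.
n=0: no move; the opponent has just taken the last counter and therefore loses → W
n=1: L (sole option 0(W) is W)
n=2: W (go to 1, an L position)
n=3: L (sole option 2(W) is W)
n=4: W (go to 3, an L position)
n=5: L (options 4(W), 0(W) are all W)
n=6: W (go to 5, an L position)
n=7: L (options 6(W), 2(W), 0(W) are all W)
n=8: W (go to 7, an L position)
n=9: W (go to 1, an L position)
n=10: W (go to 5, an L position)
n=11: W (go to 3, an L position)
n=12: W (go to 7, an L position)
n=13: W (go to 5, an L position)
n=14: W (go to 7, an L position)
n=15: W (go to 7, an L position)
n=16: L (options 15(W), 11(W), 9(W), 8(W) are all W)
n=17: W (go to 16, an L position)
n=18: L (options 17(W), 13(W), 11(W), 10(W) are all W)
n=19: W (go to 18, an L position)
n=20: L (options 19(W), 15(W), 13(W), 12(W) are all W)
n=21: W (go to 20, an L position)
n=22: L (options 21(W), 17(W), 15(W), 14(W) are all W)
The starting position 22 is L: whatever Rosa does, the opponent receives a W position.

Sam wins.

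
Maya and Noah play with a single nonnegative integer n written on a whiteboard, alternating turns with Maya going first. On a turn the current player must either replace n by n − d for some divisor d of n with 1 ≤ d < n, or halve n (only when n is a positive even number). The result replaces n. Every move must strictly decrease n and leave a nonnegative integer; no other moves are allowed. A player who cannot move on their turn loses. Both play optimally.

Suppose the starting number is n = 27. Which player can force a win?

Noah wins.

Compute win/loss labels from the base case upward. A position with no move is L. Any other position is W if it can reach an L in one move, else L.
n=0: no move → L
n=1: no move → L
n=2: →1(L), so W
n=3: →2(W) only, which is W, so L
n=4: →3(L), so W
n=5: →4(W) only, which is W, so L
n=6: →3(L), so W
n=7: →6(W) only, which is W, so L
n=8: →7(L), so W
n=9: →6(W), 8(W) — all W, so L
n=10: →5(L), so W
n=11: →10(W) only, which is W, so L
n=12: →9(L), so W
n=13: →12(W) only, which is W, so L
n=14: →7(L), so W
n=15: →10(W), 12(W), 14(W) — all W, so L
n=16: →15(L), so W
n=17: →16(W) only, which is W, so L
n=18: →9(L), so W
n=19: →18(W) only, which is W, so L
n=20: →15(L), so W
n=21: →14(W), 18(W), 20(W) — all W, so L
n=22: →11(L), so W
n=23: →22(W) only, which is W, so L
n=24: →21(L), so W
n=25: →20(W), 24(W) — all W, so L
n=26: →13(L), so W
n=27: →18(W), 24(W), 26(W) — all W, so L
Every move from 27 reaches a W position, so the mover loses.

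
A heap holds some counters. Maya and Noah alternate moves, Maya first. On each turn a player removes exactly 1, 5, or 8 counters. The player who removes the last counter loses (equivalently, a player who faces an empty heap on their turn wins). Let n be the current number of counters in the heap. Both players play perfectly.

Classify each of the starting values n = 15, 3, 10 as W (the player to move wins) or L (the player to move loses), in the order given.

15: W, 3: L, 10: W

Use the standard recursion: the mover wins at a terminal position; elsewhere, the mover wins exactly when some move hands the opponent an L position.
n=0: no move; the opponent has just taken the last counter and therefore loses → W
n=1: the only move is to 0(W), a W ⇒ L
n=2: can move to 1, which is L ⇒ W
n=3: the only move is to 2(W), a W ⇒ L
n=4: can move to 3, which is L ⇒ W
n=5: moves to 4(W), 0(W); every one is W ⇒ L
n=6: can move to 5, which is L ⇒ W
n=7: moves to 6(W), 2(W); every one is W ⇒ L
n=8: can move to 7, which is L ⇒ W
n=9: can move to 1, which is L ⇒ W
n=10: can move to 5, which is L ⇒ W
n=11: can move to 3, which is L ⇒ W
n=12: can move to 7, which is L ⇒ W
n=13: can move to 5, which is L ⇒ W
n=14: moves to 13(W), 9(W), 6(W); every one is W ⇒ L
n=15: can move to 14, which is L ⇒ W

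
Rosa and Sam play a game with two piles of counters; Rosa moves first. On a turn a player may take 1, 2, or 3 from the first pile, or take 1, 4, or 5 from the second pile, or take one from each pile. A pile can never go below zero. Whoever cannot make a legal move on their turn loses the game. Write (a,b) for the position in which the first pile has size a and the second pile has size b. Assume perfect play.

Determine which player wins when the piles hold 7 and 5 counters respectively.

Sam wins.

Use the standard recursion: the mover loses at a terminal position; elsewhere, the mover wins exactly when some move hands the opponent an L position.
No move ever increases a pile, so every position that can arise here has a ≤ 7 and b ≤ 5; it is enough to label the cells with 0 ≤ a ≤ 7 and 0 ≤ b ≤ 5.
Every move lowers a or b (never raises either), so fill the grid row by row in increasing a, and left to right within a row: each cell's successors are then already labelled.
      b=0  b=1  b=2  b=3  b=4  b=5
a=0:    L    W    L    W    W    W
a=1:    W    W    W    W    L    W
a=2:    W    L    W    L    W    W
a=3:    W    W    W    W    W    L
a=4:    L    W    L    W    W    W
a=5:    W    W    W    W    L    W
a=6:    W    L    W    L    W    W
a=7:    W    W    W    W    W    L
Cells with no legal move (terminal, hence L): (0,0).
The remaining L cells, each justified by listing all of its moves:
(0,2): L (sole option (0,1)(W) is W)
(1,4): L (options (0,4)(W), (1,3)(W), (1,0)(W), (0,3)(W) are all W)
(2,1): L (options (1,1)(W), (0,1)(W), (2,0)(W), (1,0)(W) are all W)
(2,3): L (options (1,3)(W), (0,3)(W), (2,2)(W), (1,2)(W) are all W)
(3,5): L (options (2,5)(W), (1,5)(W), (0,5)(W), (3,4)(W), (3,1)(W), (3,0)(W), (2,4)(W) are all W)
(4,0): L (options (3,0)(W), (2,0)(W), (1,0)(W) are all W)
(4,2): L (options (3,2)(W), (2,2)(W), (1,2)(W), (4,1)(W), (3,1)(W) are all W)
(5,4): L (options (4,4)(W), (3,4)(W), (2,4)(W), (5,3)(W), (5,0)(W), (4,3)(W) are all W)
(6,1): L (options (5,1)(W), (4,1)(W), (3,1)(W), (6,0)(W), (5,0)(W) are all W)
(6,3): L (options (5,3)(W), (4,3)(W), (3,3)(W), (6,2)(W), (5,2)(W) are all W)
(7,5): L (options (6,5)(W), (5,5)(W), (4,5)(W), (7,4)(W), (7,1)(W), (7,0)(W), (6,4)(W) are all W)
Every other cell has at least one move into one of the L cells above, so it is W.
Every move from (7,5) reaches a W position, so the mover loses.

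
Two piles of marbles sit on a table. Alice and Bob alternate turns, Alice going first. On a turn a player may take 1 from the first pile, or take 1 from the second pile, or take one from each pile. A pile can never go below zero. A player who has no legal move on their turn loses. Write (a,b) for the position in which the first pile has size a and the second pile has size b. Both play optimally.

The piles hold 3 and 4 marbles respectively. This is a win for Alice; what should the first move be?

Move to (2,4).

Positions with no move are L. A position that does have a move is losing for the player to move precisely when every available move leads to a winning position for the opponent. Fill in the labels:
No move ever increases a pile, so every position that can arise here has a ≤ 3 and b ≤ 4; it is enough to label the cells with 0 ≤ a ≤ 3 and 0 ≤ b ≤ 4.
Every move lowers a or b (never raises either), so fill the grid row by row in increasing a, and left to right within a row: each cell's successors are then already labelled.
      b=0  b=1  b=2  b=3  b=4
a=0:    L    W    L    W    L
a=1:    W    W    W    W    W
a=2:    L    W    L    W    L
a=3:    W    W    W    W    W
Cells with no legal move (terminal, hence L): (0,0).
The remaining L cells, each justified by listing all of its moves:
(0,2): the only move is to (0,1)(W), a W ⇒ L
(0,4): the only move is to (0,3)(W), a W ⇒ L
(2,0): the only move is to (1,0)(W), a W ⇒ L
(2,2): moves to (1,2)(W), (2,1)(W), (1,1)(W); every one is W ⇒ L
(2,4): moves to (1,4)(W), (2,3)(W), (1,3)(W); every one is W ⇒ L
Every other cell has at least one move into one of the L cells above, so it is W.
From (3,4), the L positions reachable in one move are: (2,4).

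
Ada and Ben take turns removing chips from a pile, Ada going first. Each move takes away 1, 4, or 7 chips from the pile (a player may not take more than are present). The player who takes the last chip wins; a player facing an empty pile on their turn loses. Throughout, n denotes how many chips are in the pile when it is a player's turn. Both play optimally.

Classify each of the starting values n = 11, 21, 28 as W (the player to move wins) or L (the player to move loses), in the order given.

Build the W/L table. Terminal = L. A non-terminal position is W if it has a move to some L; otherwise it is L.
n=0: no move → L
n=1: →0(L), so W
n=2: →1(W) only, which is W, so L
n=3: →2(L), so W
n=4: →0(L), so W
n=5: →4(W), 1(W) — all W, so L
n=6: →5(L), so W
n=7: →0(L), so W
n=8: →7(W), 4(W), 1(W) — all W, so L
n=9: →8(L), so W
n=10: →9(W), 6(W), 3(W) — all W, so L
n=11: →10(L), so W
n=12: →8(L), so W
n=13: →12(W), 9(W), 6(W) — all W, so L
n=14: →13(L), so W
n=15: →8(L), so W
n=16: →15(W), 12(W), 9(W) — all W, so L
n=17: →16(L), so W
n=18: →17(W), 14(W), 11(W) — all W, so L
n=19: →18(L), so W
n=20: →16(L), so W
n=21: →20(W), 17(W), 14(W) — all W, so L
n=22: →21(L), so W
n=23: →16(L), so W
n=24: →23(W), 20(W), 17(W) — all W, so L
n=25: →24(L), so W
n=26: →25(W), 22(W), 19(W) — all W, so L
n=27: →26(L), so W
n=28: →24(L), so W

11: W, 21: L, 28: W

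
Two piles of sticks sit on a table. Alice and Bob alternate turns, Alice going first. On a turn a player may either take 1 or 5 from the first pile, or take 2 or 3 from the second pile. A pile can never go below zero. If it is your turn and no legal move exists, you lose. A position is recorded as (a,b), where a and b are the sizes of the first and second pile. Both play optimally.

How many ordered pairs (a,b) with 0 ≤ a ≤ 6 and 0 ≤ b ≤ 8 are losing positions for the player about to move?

28

Positions with no move are L. A position that does have a move is losing for the player to move precisely when every available move leads to a winning position for the opponent. Fill in the labels:
Every move lowers a or b (never raises either), so fill the grid row by row in increasing a, and left to right within a row: each cell's successors are then already labelled.
      b=0  b=1  b=2  b=3  b=4  b=5  b=6  b=7  b=8
a=0:    L    L    W    W    W    L    L    W    W
a=1:    W    W    L    L    W    W    W    L    L
a=2:    L    L    W    W    W    L    L    W    W
a=3:    W    W    L    L    W    W    W    L    L
a=4:    L    L    W    W    W    L    L    W    W
a=5:    W    W    L    L    W    W    W    L    L
a=6:    L    L    W    W    W    L    L    W    W
Cells with no legal move (terminal, hence L): (0,0), (0,1).
The remaining L cells, each justified by listing all of its moves:
(0,5): only reaches (0,3)(W), (0,2)(W), all W → L
(0,6): only reaches (0,4)(W), (0,3)(W), all W → L
(1,2): only reaches (0,2)(W), (1,0)(W), all W → L
(1,3): only reaches (0,3)(W), (1,1)(W), (1,0)(W), all W → L
(1,7): only reaches (0,7)(W), (1,5)(W), (1,4)(W), all W → L
(1,8): only reaches (0,8)(W), (1,6)(W), (1,5)(W), all W → L
(2,0): only reaches (1,0)(W), which is W → L
(2,1): only reaches (1,1)(W), which is W → L
(2,5): only reaches (1,5)(W), (2,3)(W), (2,2)(W), all W → L
(2,6): only reaches (1,6)(W), (2,4)(W), (2,3)(W), all W → L
(3,2): only reaches (2,2)(W), (3,0)(W), all W → L
(3,3): only reaches (2,3)(W), (3,1)(W), (3,0)(W), all W → L
(3,7): only reaches (2,7)(W), (3,5)(W), (3,4)(W), all W → L
(3,8): only reaches (2,8)(W), (3,6)(W), (3,5)(W), all W → L
(4,0): only reaches (3,0)(W), which is W → L
(4,1): only reaches (3,1)(W), which is W → L
(4,5): only reaches (3,5)(W), (4,3)(W), (4,2)(W), all W → L
(4,6): only reaches (3,6)(W), (4,4)(W), (4,3)(W), all W → L
(5,2): only reaches (4,2)(W), (0,2)(W), (5,0)(W), all W → L
(5,3): only reaches (4,3)(W), (0,3)(W), (5,1)(W), (5,0)(W), all W → L
(5,7): only reaches (4,7)(W), (0,7)(W), (5,5)(W), (5,4)(W), all W → L
(5,8): only reaches (4,8)(W), (0,8)(W), (5,6)(W), (5,5)(W), all W → L
(6,0): only reaches (5,0)(W), (1,0)(W), all W → L
(6,1): only reaches (5,1)(W), (1,1)(W), all W → L
(6,5): only reaches (5,5)(W), (1,5)(W), (6,3)(W), (6,2)(W), all W → L
(6,6): only reaches (5,6)(W), (1,6)(W), (6,4)(W), (6,3)(W), all W → L
Every other cell has at least one move into one of the L cells above, so it is W.
L cells per row: a=0: 4, a=1: 4, a=2: 4, a=3: 4, a=4: 4, a=5: 4, a=6: 4; total 28.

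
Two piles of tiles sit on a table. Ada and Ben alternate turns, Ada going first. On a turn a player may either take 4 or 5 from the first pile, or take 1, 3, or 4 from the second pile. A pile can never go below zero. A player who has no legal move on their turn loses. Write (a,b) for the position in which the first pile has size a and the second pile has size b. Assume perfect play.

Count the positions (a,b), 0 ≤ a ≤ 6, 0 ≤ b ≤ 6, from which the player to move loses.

Label each position W (a win for the player to move) or L (a loss). A position with no legal move is L; any other position is W exactly when some move reaches an L, and L when every move reaches a W.
Every move lowers a or b (never raises either), so fill the grid row by row in increasing a, and left to right within a row: each cell's successors are then already labelled.
      b=0  b=1  b=2  b=3  b=4  b=5  b=6
a=0:    L    W    L    W    W    W    W
a=1:    L    W    L    W    W    W    W
a=2:    L    W    L    W    W    W    W
a=3:    L    W    L    W    W    W    W
a=4:    W    L    W    L    W    W    W
a=5:    W    L    W    L    W    W    W
a=6:    W    L    W    L    W    W    W
Cells with no legal move (terminal, hence L): (0,0), (1,0), (2,0), (3,0).
The remaining L cells, each justified by listing all of its moves:
(0,2): only reaches (0,1)(W), which is W → L
(1,2): only reaches (1,1)(W), which is W → L
(2,2): only reaches (2,1)(W), which is W → L
(3,2): only reaches (3,1)(W), which is W → L
(4,1): only reaches (0,1)(W), (4,0)(W), all W → L
(4,3): only reaches (0,3)(W), (4,2)(W), (4,0)(W), all W → L
(5,1): only reaches (1,1)(W), (0,1)(W), (5,0)(W), all W → L
(5,3): only reaches (1,3)(W), (0,3)(W), (5,2)(W), (5,0)(W), all W → L
(6,1): only reaches (2,1)(W), (1,1)(W), (6,0)(W), all W → L
(6,3): only reaches (2,3)(W), (1,3)(W), (6,2)(W), (6,0)(W), all W → L
Every other cell has at least one move into one of the L cells above, so it is W.
L cells per row: a=0: 2, a=1: 2, a=2: 2, a=3: 2, a=4: 2, a=5: 2, a=6: 2; total 14.

14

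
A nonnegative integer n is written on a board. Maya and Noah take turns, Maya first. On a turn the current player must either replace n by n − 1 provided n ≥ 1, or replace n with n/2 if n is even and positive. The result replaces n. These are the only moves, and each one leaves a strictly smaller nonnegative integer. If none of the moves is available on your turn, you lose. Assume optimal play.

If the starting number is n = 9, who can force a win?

Noah wins.

Label each position W (a win for the player to move) or L (a loss). A position with no legal move is L; any other position is W exactly when some move reaches an L, and L when every move reaches a W.
n=0: no move → L
n=1: →0(L), so W
n=2: →1(W) only, which is W, so L
n=3: →2(L), so W
n=4: →2(L), so W
n=5: →4(W) only, which is W, so L
n=6: →5(L), so W
n=7: →6(W) only, which is W, so L
n=8: →7(L), so W
n=9: →8(W) only, which is W, so L
Every move from 9 reaches a W position, so the mover loses.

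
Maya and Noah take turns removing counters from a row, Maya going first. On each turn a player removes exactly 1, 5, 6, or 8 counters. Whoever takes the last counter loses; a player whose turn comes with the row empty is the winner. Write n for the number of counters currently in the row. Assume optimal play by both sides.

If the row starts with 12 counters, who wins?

Label each position W (a win for the player to move) or L (a loss). A position with no legal move is W; any other position is W exactly when some move reaches an L, and L when every move reaches a W.
n=0: no move; the opponent has just taken the last counter and therefore loses → W
n=1: L (sole option 0(W) is W)
n=2: W (go to 1, an L position)
n=3: L (sole option 2(W) is W)
n=4: W (go to 3, an L position)
n=5: L (options 4(W), 0(W) are all W)
n=6: W (go to 5, an L position)
n=7: W (go to 1, an L position)
n=8: W (go to 3, an L position)
n=9: W (go to 3, an L position)
n=10: W (go to 5, an L position)
n=11: W (go to 5, an L position)
n=12: L (options 11(W), 7(W), 6(W), 4(W) are all W)
The starting position 12 is L: whatever Maya does, the opponent receives a W position.

Noah wins.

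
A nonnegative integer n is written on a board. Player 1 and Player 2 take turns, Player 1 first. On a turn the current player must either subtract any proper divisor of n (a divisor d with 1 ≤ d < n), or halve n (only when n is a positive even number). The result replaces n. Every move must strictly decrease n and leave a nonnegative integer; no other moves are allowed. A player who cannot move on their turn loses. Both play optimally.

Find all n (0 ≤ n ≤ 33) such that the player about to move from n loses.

0, 1, 3, 5, 7, 9, 11, 13, 15, 17, 19, 21, 23, 25, 27, 29, 31, 33

Label each position W (a win for the player to move) or L (a loss). A position with no legal move is L; any other position is W exactly when some move reaches an L, and L when every move reaches a W.
n=0: no move → L
n=1: no move → L
n=2: W (go to 1, an L position)
n=3: L (sole option 2(W) is W)
n=4: W (go to 3, an L position)
n=5: L (sole option 4(W) is W)
n=6: W (go to 3, an L position)
n=7: L (sole option 6(W) is W)
n=8: W (go to 7, an L position)
n=9: L (options 6(W), 8(W) are all W)
n=10: W (go to 5, an L position)
n=11: L (sole option 10(W) is W)
n=12: W (go to 9, an L position)
n=13: L (sole option 12(W) is W)
n=14: W (go to 7, an L position)
n=15: L (options 10(W), 12(W), 14(W) are all W)
n=16: W (go to 15, an L position)
n=17: L (sole option 16(W) is W)
n=18: W (go to 9, an L position)
n=19: L (sole option 18(W) is W)
n=20: W (go to 15, an L position)
n=21: L (options 14(W), 18(W), 20(W) are all W)
n=22: W (go to 11, an L position)
n=23: L (sole option 22(W) is W)
n=24: W (go to 21, an L position)
n=25: L (options 20(W), 24(W) are all W)
n=26: W (go to 13, an L position)
n=27: L (options 18(W), 24(W), 26(W) are all W)
n=28: W (go to 21, an L position)
n=29: L (sole option 28(W) is W)
n=30: W (go to 15, an L position)
n=31: L (sole option 30(W) is W)
n=32: W (go to 31, an L position)
n=33: L (options 22(W), 30(W), 32(W) are all W)
The losing starting values of n are exactly the entries labelled L in this table (18 of them).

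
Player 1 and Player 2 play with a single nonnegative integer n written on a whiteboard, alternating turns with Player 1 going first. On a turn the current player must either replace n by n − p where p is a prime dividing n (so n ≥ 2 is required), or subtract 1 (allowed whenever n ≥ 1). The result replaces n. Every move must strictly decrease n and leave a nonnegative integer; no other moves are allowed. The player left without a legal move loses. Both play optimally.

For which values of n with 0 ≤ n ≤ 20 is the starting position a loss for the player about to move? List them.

0, 4, 8, 12, 16, 20

Positions with no move are L. A position that does have a move is losing for the player to move precisely when every available move leads to a winning position for the opponent. Fill in the labels:
n=0: no move → L
n=1: reaches L-position 0 → W
n=2: reaches L-position 0 → W
n=3: reaches L-position 0 → W
n=4: only reaches 2(W), 3(W), all W → L
n=5: reaches L-position 0 → W
n=6: reaches L-position 4 → W
n=7: reaches L-position 0 → W
n=8: only reaches 6(W), 7(W), all W → L
n=9: reaches L-position 8 → W
n=10: reaches L-position 8 → W
n=11: reaches L-position 0 → W
n=12: only reaches 9(W), 10(W), 11(W), all W → L
n=13: reaches L-position 0 → W
n=14: reaches L-position 12 → W
n=15: reaches L-position 12 → W
n=16: only reaches 14(W), 15(W), all W → L
n=17: reaches L-position 0 → W
n=18: reaches L-position 16 → W
n=19: reaches L-position 0 → W
n=20: only reaches 15(W), 18(W), 19(W), all W → L
The losing starting values of n are exactly the entries labelled L in this table (6 of them).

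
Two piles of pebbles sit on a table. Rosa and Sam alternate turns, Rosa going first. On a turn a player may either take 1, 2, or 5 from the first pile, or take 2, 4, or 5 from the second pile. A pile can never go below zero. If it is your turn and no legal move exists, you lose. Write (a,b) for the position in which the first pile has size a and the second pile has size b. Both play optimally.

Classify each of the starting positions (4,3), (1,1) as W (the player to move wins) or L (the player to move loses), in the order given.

(4,3): L, (1,1): W

Label each position W (a win for the player to move) or L (a loss). A position with no legal move is L; any other position is W exactly when some move reaches an L, and L when every move reaches a W.
No move ever increases a pile, so every position that can arise here has a ≤ 4 and b ≤ 3; it is enough to label the cells with 0 ≤ a ≤ 4 and 0 ≤ b ≤ 3.
Every move lowers a or b (never raises either), so fill the grid row by row in increasing a, and left to right within a row: each cell's successors are then already labelled.
      b=0  b=1  b=2  b=3
a=0:    L    L    W    W
a=1:    W    W    L    L
a=2:    W    W    W    W
a=3:    L    L    W    W
a=4:    W    W    L    L
Cells with no legal move (terminal, hence L): (0,0), (0,1).
The remaining L cells, each justified by listing all of its moves:
(1,2): →(0,2)(W), (1,0)(W) — all W, so L
(1,3): →(0,3)(W), (1,1)(W) — all W, so L
(3,0): →(2,0)(W), (1,0)(W) — all W, so L
(3,1): →(2,1)(W), (1,1)(W) — all W, so L
(4,2): →(3,2)(W), (2,2)(W), (4,0)(W) — all W, so L
(4,3): →(3,3)(W), (2,3)(W), (4,1)(W) — all W, so L
Every other cell has at least one move into one of the L cells above, so it is W.
(4,3): one of the L cells justified above, so L
(1,1): the move to (0,1) reaches an L cell, so W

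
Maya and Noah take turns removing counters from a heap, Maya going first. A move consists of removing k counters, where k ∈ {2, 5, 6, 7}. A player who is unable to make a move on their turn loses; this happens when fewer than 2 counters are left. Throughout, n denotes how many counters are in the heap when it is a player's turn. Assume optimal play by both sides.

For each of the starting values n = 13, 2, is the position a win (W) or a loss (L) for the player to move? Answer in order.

Work bottom-up. With no move the player to move loses. Otherwise the position is W if at least one move leads to an L position for the opponent, and L if every move leads to a W.
n=0: no move → L
n=1: no move → L
n=2: can move to 0, which is L ⇒ W
n=3: can move to 1, which is L ⇒ W
n=4: the only move is to 2(W), a W ⇒ L
n=5: can move to 0, which is L ⇒ W
n=6: can move to 4, which is L ⇒ W
n=7: can move to 1, which is L ⇒ W
n=8: can move to 1, which is L ⇒ W
n=9: can move to 4, which is L ⇒ W
n=10: can move to 4, which is L ⇒ W
n=11: can move to 4, which is L ⇒ W
n=12: moves to 10(W), 7(W), 6(W), 5(W); every one is W ⇒ L
n=13: moves to 11(W), 8(W), 7(W), 6(W); every one is W ⇒ L

13: L, 2: W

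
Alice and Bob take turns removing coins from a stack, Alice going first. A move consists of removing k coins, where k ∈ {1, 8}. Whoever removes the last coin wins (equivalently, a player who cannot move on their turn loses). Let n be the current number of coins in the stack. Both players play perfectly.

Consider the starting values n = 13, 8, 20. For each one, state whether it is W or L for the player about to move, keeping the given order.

13: L, 8: W, 20: L

Use the standard recursion: the mover loses at a terminal position; elsewhere, the mover wins exactly when some move hands the opponent an L position.
n=0: no move → L
n=1: reaches L-position 0 → W
n=2: only reaches 1(W), which is W → L
n=3: reaches L-position 2 → W
n=4: only reaches 3(W), which is W → L
n=5: reaches L-position 4 → W
n=6: only reaches 5(W), which is W → L
n=7: reaches L-position 6 → W
n=8: reaches L-position 0 → W
n=9: only reaches 8(W), 1(W), all W → L
n=10: reaches L-position 9 → W
n=11: only reaches 10(W), 3(W), all W → L
n=12: reaches L-position 11 → W
n=13: only reaches 12(W), 5(W), all W → L
n=14: reaches L-position 13 → W
n=15: only reaches 14(W), 7(W), all W → L
n=16: reaches L-position 15 → W
n=17: reaches L-position 9 → W
n=18: only reaches 17(W), 10(W), all W → L
n=19: reaches L-position 18 → W
n=20: only reaches 19(W), 12(W), all W → L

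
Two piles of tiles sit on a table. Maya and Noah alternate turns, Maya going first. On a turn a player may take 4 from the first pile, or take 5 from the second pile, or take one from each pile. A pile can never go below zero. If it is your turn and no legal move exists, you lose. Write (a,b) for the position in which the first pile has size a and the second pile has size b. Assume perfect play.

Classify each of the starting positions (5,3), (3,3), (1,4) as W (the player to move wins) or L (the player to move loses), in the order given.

(5,3): L, (3,3): W, (1,4): W

Label each position W (a win for the player to move) or L (a loss). A position with no legal move is L; any other position is W exactly when some move reaches an L, and L when every move reaches a W.
No move ever increases a pile, so every position that can arise here has a ≤ 5 and b ≤ 4; it is enough to label the cells with 0 ≤ a ≤ 5 and 0 ≤ b ≤ 4.
Every move lowers a or b (never raises either), so fill the grid row by row in increasing a, and left to right within a row: each cell's successors are then already labelled.
      b=0  b=1  b=2  b=3  b=4
a=0:    L    L    L    L    L
a=1:    L    W    W    W    W
a=2:    L    W    L    L    L
a=3:    L    W    L    W    W
a=4:    W    W    W    W    W
a=5:    W    L    L    L    L
Cells with no legal move (terminal, hence L): (0,0), (0,1), (0,2), (0,3), (0,4), (1,0), (2,0), (3,0).
The remaining L cells, each justified by listing all of its moves:
(2,2): the only move is to (1,1)(W), a W ⇒ L
(2,3): the only move is to (1,2)(W), a W ⇒ L
(2,4): the only move is to (1,3)(W), a W ⇒ L
(3,2): the only move is to (2,1)(W), a W ⇒ L
(5,1): moves to (1,1)(W), (4,0)(W); every one is W ⇒ L
(5,2): moves to (1,2)(W), (4,1)(W); every one is W ⇒ L
(5,3): moves to (1,3)(W), (4,2)(W); every one is W ⇒ L
(5,4): moves to (1,4)(W), (4,3)(W); every one is W ⇒ L
Every other cell has at least one move into one of the L cells above, so it is W.
(5,3): one of the L cells justified above, so L
(3,3): the move to (2,2) reaches an L cell, so W
(1,4): the move to (0,3) reaches an L cell, so W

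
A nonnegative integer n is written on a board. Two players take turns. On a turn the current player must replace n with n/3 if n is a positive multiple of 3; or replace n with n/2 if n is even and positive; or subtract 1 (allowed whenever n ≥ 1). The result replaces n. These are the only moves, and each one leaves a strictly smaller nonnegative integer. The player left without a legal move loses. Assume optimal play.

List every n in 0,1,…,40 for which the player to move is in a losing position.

0, 2, 5, 7, 9, 11, 13, 16, 19, 23, 25, 28, 30, 34, 36, 40

Label each position W (a win for the player to move) or L (a loss). A position with no legal move is L; any other position is W exactly when some move reaches an L, and L when every move reaches a W.
n=0: no move → L
n=1: can move to 0, which is L ⇒ W
n=2: the only move is to 1(W), a W ⇒ L
n=3: can move to 2, which is L ⇒ W
n=4: can move to 2, which is L ⇒ W
n=5: the only move is to 4(W), a W ⇒ L
n=6: can move to 2, which is L ⇒ W
n=7: the only move is to 6(W), a W ⇒ L
n=8: can move to 7, which is L ⇒ W
n=9: moves to 3(W), 8(W); every one is W ⇒ L
n=10: can move to 5, which is L ⇒ W
n=11: the only move is to 10(W), a W ⇒ L
n=12: can move to 11, which is L ⇒ W
n=13: the only move is to 12(W), a W ⇒ L
n=14: can move to 7, which is L ⇒ W
n=15: can move to 5, which is L ⇒ W
n=16: moves to 8(W), 15(W); every one is W ⇒ L
n=17: can move to 16, which is L ⇒ W
n=18: can move to 9, which is L ⇒ W
n=19: the only move is to 18(W), a W ⇒ L
n=20: can move to 19, which is L ⇒ W
n=21: can move to 7, which is L ⇒ W
n=22: can move to 11, which is L ⇒ W
n=23: the only move is to 22(W), a W ⇒ L
n=24: can move to 23, which is L ⇒ W
n=25: the only move is to 24(W), a W ⇒ L
n=26: can move to 13, which is L ⇒ W
n=27: can move to 9, which is L ⇒ W
n=28: moves to 14(W), 27(W); every one is W ⇒ L
n=29: can move to 28, which is L ⇒ W
n=30: moves to 10(W), 15(W), 29(W); every one is W ⇒ L
n=31: can move to 30, which is L ⇒ W
n=32: can move to 16, which is L ⇒ W
n=33: can move to 11, which is L ⇒ W
n=34: moves to 17(W), 33(W); every one is W ⇒ L
n=35: can move to 34, which is L ⇒ W
n=36: moves to 12(W), 18(W), 35(W); every one is W ⇒ L
n=37: can move to 36, which is L ⇒ W
n=38: can move to 19, which is L ⇒ W
n=39: can move to 13, which is L ⇒ W
n=40: moves to 20(W), 39(W); every one is W ⇒ L
Reading off the rows marked L gives the requested list; there are 16 such values of n.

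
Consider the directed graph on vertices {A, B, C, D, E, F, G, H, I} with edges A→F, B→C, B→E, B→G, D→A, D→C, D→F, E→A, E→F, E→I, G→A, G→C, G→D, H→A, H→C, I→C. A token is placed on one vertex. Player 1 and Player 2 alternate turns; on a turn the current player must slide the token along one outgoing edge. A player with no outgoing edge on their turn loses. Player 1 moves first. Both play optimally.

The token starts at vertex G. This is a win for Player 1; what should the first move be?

Build the W/L table. Terminal = L. A non-terminal position is W if it has a move to some L; otherwise it is L.
Every edge goes from a vertex to one that appears earlier in the order C, F, A, D, I, G, E, B, H, so processing vertices in that order labels each vertex after all of its successors.
C: no outgoing edge → L
F: no outgoing edge → L
A: W (go to F, an L position)
D: W (go to F, an L position)
I: W (go to C, an L position)
G: W (go to C, an L position)
E: W (go to F, an L position)
B: W (go to C, an L position)
H: W (go to C, an L position)
From G, the L positions reachable in one move are: C.

Move to C.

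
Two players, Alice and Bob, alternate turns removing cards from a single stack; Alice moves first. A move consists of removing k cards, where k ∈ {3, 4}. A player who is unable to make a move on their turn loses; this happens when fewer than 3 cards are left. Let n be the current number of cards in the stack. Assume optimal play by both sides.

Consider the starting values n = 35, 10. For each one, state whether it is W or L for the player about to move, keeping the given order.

35: L, 10: W

Build the W/L table. Terminal = L. A non-terminal position is W if it has a move to some L; otherwise it is L.
n=0: no move → L
n=1: no move → L
n=2: no move → L
n=3: →0(L), so W
n=4: →1(L), so W
n=5: →2(L), so W
n=6: →2(L), so W
n=7: →4(W), 3(W) — all W, so L
n=8: →5(W), 4(W) — all W, so L
n=9: →6(W), 5(W) — all W, so L
n=10: →7(L), so W
n=11: →8(L), so W
n=12: →9(L), so W
n=13: →9(L), so W
n=14: →11(W), 10(W) — all W, so L
n=15: →12(W), 11(W) — all W, so L
n=16: →13(W), 12(W) — all W, so L
n=17: →14(L), so W
n=18: →15(L), so W
n=19: →16(L), so W
n=20: →16(L), so W
n=21: →18(W), 17(W) — all W, so L
n=22: →19(W), 18(W) — all W, so L
n=23: →20(W), 19(W) — all W, so L
n=24: →21(L), so W
n=25: →22(L), so W
n=26: →23(L), so W
n=27: →23(L), so W
n=28: →25(W), 24(W) — all W, so L
n=29: →26(W), 25(W) — all W, so L
n=30: →27(W), 26(W) — all W, so L
n=31: →28(L), so W
n=32: →29(L), so W
n=33: →30(L), so W
n=34: →30(L), so W
n=35: →32(W), 31(W) — all W, so L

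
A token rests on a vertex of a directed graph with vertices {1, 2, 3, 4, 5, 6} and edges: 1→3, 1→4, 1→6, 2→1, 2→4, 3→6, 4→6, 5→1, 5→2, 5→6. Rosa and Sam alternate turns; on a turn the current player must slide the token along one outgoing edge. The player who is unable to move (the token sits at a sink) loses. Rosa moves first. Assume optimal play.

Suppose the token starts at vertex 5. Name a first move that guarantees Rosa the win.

Compute win/loss labels from the base case upward. A position with no move is L. Any other position is W if it can reach an L in one move, else L.
Every edge goes from a vertex to one that appears earlier in the order 6, 4, 3, 1, 2, 5, so processing vertices in that order labels each vertex after all of its successors.
6: no outgoing edge → L
4: W (go to 6, an L position)
3: W (go to 6, an L position)
1: W (go to 6, an L position)
2: L (options 1(W), 4(W) are all W)
5: W (go to 2, an L position)
From 5, the L positions reachable in one move are: 2, 6. Any move reaching one of these is winning.

Move to 2.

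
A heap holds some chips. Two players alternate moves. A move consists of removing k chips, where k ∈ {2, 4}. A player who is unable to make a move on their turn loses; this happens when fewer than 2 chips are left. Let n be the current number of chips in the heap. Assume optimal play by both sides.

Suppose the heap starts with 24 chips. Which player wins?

The second player wins.

Positions with no move are L. A position that does have a move is losing for the player to move precisely when every available move leads to a winning position for the opponent. Fill in the labels:
n=0: no move → L
n=1: no move → L
n=2: reaches L-position 0 → W
n=3: reaches L-position 1 → W
n=4: reaches L-position 0 → W
n=5: reaches L-position 1 → W
n=6: only reaches 4(W), 2(W), all W → L
n=7: only reaches 5(W), 3(W), all W → L
n=8: reaches L-position 6 → W
n=9: reaches L-position 7 → W
n=10: reaches L-position 6 → W
n=11: reaches L-position 7 → W
n=12: only reaches 10(W), 8(W), all W → L
n=13: only reaches 11(W), 9(W), all W → L
n=14: reaches L-position 12 → W
n=15: reaches L-position 13 → W
n=16: reaches L-position 12 → W
n=17: reaches L-position 13 → W
n=18: only reaches 16(W), 14(W), all W → L
n=19: only reaches 17(W), 15(W), all W → L
n=20: reaches L-position 18 → W
n=21: reaches L-position 19 → W
n=22: reaches L-position 18 → W
n=23: reaches L-position 19 → W
n=24: only reaches 22(W), 20(W), all W → L
The starting position 24 is L: whatever the player to move does, the opponent receives a W position.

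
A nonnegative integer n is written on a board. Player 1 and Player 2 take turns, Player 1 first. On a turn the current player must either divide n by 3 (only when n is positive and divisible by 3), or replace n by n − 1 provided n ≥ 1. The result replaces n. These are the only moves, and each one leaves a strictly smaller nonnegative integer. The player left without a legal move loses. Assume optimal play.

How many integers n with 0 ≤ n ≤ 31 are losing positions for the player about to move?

Work bottom-up. With no move the player to move loses. Otherwise the position is W if at least one move leads to an L position for the opponent, and L if every move leads to a W.
n=0: no move → L
n=1: can move to 0, which is L ⇒ W
n=2: the only move is to 1(W), a W ⇒ L
n=3: can move to 2, which is L ⇒ W
n=4: the only move is to 3(W), a W ⇒ L
n=5: can move to 4, which is L ⇒ W
n=6: can move to 2, which is L ⇒ W
n=7: the only move is to 6(W), a W ⇒ L
n=8: can move to 7, which is L ⇒ W
n=9: moves to 3(W), 8(W); every one is W ⇒ L
n=10: can move to 9, which is L ⇒ W
n=11: the only move is to 10(W), a W ⇒ L
n=12: can move to 4, which is L ⇒ W
n=13: the only move is to 12(W), a W ⇒ L
n=14: can move to 13, which is L ⇒ W
n=15: moves to 5(W), 14(W); every one is W ⇒ L
n=16: can move to 15, which is L ⇒ W
n=17: the only move is to 16(W), a W ⇒ L
n=18: can move to 17, which is L ⇒ W
n=19: the only move is to 18(W), a W ⇒ L
n=20: can move to 19, which is L ⇒ W
n=21: can move to 7, which is L ⇒ W
n=22: the only move is to 21(W), a W ⇒ L
n=23: can move to 22, which is L ⇒ W
n=24: moves to 8(W), 23(W); every one is W ⇒ L
n=25: can move to 24, which is L ⇒ W
n=26: the only move is to 25(W), a W ⇒ L
n=27: can move to 9, which is L ⇒ W
n=28: the only move is to 27(W), a W ⇒ L
n=29: can move to 28, which is L ⇒ W
n=30: moves to 10(W), 29(W); every one is W ⇒ L
n=31: can move to 30, which is L ⇒ W
L entries with 0 ≤ n ≤ 31: n = 0, 2, 4, 7, 9, 11, 13, 15, 17, 19, 22, 24, 26, 28, 30; that makes 15.

15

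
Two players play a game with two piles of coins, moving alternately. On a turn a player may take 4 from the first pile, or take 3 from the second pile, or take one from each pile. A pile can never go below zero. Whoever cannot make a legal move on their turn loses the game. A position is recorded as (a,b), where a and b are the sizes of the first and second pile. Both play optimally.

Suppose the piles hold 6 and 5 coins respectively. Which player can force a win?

The second player wins.

Compute win/loss labels from the base case upward. A position with no move is L. Any other position is W if it can reach an L in one move, else L.
No move ever increases a pile, so every position that can arise here has a ≤ 6 and b ≤ 5; it is enough to label the cells with 0 ≤ a ≤ 6 and 0 ≤ b ≤ 5.
Every move lowers a or b (never raises either), so fill the grid row by row in increasing a, and left to right within a row: each cell's successors are then already labelled.
      b=0  b=1  b=2  b=3  b=4  b=5
a=0:    L    L    L    W    W    W
a=1:    L    W    W    W    L    L
a=2:    L    W    L    W    L    W
a=3:    L    W    L    W    L    W
a=4:    W    W    W    W    L    W
a=5:    W    L    L    L    W    W
a=6:    W    L    W    W    W    L
Cells with no legal move (terminal, hence L): (0,0), (0,1), (0,2), (1,0), (2,0), (3,0).
The remaining L cells, each justified by listing all of its moves:
(1,4): only reaches (1,1)(W), (0,3)(W), all W → L
(1,5): only reaches (1,2)(W), (0,4)(W), all W → L
(2,2): only reaches (1,1)(W), which is W → L
(2,4): only reaches (2,1)(W), (1,3)(W), all W → L
(3,2): only reaches (2,1)(W), which is W → L
(3,4): only reaches (3,1)(W), (2,3)(W), all W → L
(4,4): only reaches (0,4)(W), (4,1)(W), (3,3)(W), all W → L
(5,1): only reaches (1,1)(W), (4,0)(W), all W → L
(5,2): only reaches (1,2)(W), (4,1)(W), all W → L
(5,3): only reaches (1,3)(W), (5,0)(W), (4,2)(W), all W → L
(6,1): only reaches (2,1)(W), (5,0)(W), all W → L
(6,5): only reaches (2,5)(W), (6,2)(W), (5,4)(W), all W → L
Every other cell has at least one move into one of the L cells above, so it is W.
The starting position (6,5) is L: whatever the player to move does, the opponent receives a W position.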